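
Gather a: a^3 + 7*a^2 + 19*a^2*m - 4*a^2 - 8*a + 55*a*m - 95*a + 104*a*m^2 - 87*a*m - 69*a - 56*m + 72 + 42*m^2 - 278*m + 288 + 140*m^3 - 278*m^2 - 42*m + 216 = a^3 + a^2*(19*m + 3) + a*(104*m^2 - 32*m - 172) + 140*m^3 - 236*m^2 - 376*m + 576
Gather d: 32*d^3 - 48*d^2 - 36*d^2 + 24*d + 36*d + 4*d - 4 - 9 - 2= 32*d^3 - 84*d^2 + 64*d - 15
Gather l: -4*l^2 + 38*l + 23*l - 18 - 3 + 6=-4*l^2 + 61*l - 15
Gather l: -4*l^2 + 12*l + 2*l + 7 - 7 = -4*l^2 + 14*l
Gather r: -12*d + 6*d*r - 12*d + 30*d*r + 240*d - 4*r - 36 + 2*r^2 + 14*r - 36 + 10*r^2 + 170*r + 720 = 216*d + 12*r^2 + r*(36*d + 180) + 648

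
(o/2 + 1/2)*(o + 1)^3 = o^4/2 + 2*o^3 + 3*o^2 + 2*o + 1/2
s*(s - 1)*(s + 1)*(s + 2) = s^4 + 2*s^3 - s^2 - 2*s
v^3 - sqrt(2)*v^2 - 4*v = v*(v - 2*sqrt(2))*(v + sqrt(2))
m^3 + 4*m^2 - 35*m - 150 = (m - 6)*(m + 5)^2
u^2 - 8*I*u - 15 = (u - 5*I)*(u - 3*I)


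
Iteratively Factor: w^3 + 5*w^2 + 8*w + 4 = (w + 2)*(w^2 + 3*w + 2) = (w + 1)*(w + 2)*(w + 2)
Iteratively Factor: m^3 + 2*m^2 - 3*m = (m - 1)*(m^2 + 3*m) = m*(m - 1)*(m + 3)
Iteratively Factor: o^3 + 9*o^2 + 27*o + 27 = (o + 3)*(o^2 + 6*o + 9) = (o + 3)^2*(o + 3)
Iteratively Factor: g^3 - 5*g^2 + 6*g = (g)*(g^2 - 5*g + 6) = g*(g - 3)*(g - 2)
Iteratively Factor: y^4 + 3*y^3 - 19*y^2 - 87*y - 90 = (y + 3)*(y^3 - 19*y - 30) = (y - 5)*(y + 3)*(y^2 + 5*y + 6) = (y - 5)*(y + 3)^2*(y + 2)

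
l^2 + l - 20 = (l - 4)*(l + 5)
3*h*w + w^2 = w*(3*h + w)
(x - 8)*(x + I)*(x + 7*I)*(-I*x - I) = -I*x^4 + 8*x^3 + 7*I*x^3 - 56*x^2 + 15*I*x^2 - 64*x - 49*I*x - 56*I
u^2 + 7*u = u*(u + 7)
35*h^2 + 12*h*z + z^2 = (5*h + z)*(7*h + z)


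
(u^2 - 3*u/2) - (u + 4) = u^2 - 5*u/2 - 4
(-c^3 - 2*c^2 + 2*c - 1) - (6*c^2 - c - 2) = -c^3 - 8*c^2 + 3*c + 1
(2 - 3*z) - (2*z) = 2 - 5*z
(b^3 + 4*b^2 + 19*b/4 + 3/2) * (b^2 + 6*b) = b^5 + 10*b^4 + 115*b^3/4 + 30*b^2 + 9*b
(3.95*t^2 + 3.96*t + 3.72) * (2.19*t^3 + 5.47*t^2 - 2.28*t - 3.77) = 8.6505*t^5 + 30.2789*t^4 + 20.802*t^3 - 3.5719*t^2 - 23.4108*t - 14.0244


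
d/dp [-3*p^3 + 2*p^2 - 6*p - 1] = -9*p^2 + 4*p - 6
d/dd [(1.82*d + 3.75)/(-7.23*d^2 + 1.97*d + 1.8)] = (13.1586*d^2 + 54.225*d - 4.1115)/(52.2729*d^4 - 28.4862*d^3 - 22.1471*d^2 + 7.092*d + 3.24)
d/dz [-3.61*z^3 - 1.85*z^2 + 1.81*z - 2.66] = -10.83*z^2 - 3.7*z + 1.81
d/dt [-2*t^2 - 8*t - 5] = -4*t - 8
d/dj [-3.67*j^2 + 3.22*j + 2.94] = 3.22 - 7.34*j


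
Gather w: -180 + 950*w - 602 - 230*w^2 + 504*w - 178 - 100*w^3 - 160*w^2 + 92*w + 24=-100*w^3 - 390*w^2 + 1546*w - 936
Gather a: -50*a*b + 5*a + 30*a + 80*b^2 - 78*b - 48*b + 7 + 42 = a*(35 - 50*b) + 80*b^2 - 126*b + 49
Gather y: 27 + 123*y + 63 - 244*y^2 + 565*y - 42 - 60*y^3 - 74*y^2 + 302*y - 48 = -60*y^3 - 318*y^2 + 990*y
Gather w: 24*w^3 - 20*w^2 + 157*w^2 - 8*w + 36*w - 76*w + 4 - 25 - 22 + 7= 24*w^3 + 137*w^2 - 48*w - 36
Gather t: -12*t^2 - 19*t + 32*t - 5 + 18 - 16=-12*t^2 + 13*t - 3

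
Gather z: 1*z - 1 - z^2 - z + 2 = 1 - z^2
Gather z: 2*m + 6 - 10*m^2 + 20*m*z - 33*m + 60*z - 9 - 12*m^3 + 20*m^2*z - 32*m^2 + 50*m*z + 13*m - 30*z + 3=-12*m^3 - 42*m^2 - 18*m + z*(20*m^2 + 70*m + 30)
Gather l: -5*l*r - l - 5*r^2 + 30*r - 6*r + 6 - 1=l*(-5*r - 1) - 5*r^2 + 24*r + 5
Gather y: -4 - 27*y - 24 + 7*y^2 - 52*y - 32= 7*y^2 - 79*y - 60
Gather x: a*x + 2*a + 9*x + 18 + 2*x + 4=2*a + x*(a + 11) + 22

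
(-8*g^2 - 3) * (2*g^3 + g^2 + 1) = -16*g^5 - 8*g^4 - 6*g^3 - 11*g^2 - 3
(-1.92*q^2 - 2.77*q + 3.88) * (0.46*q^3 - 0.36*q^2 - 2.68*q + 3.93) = -0.8832*q^5 - 0.583*q^4 + 7.9276*q^3 - 1.5188*q^2 - 21.2845*q + 15.2484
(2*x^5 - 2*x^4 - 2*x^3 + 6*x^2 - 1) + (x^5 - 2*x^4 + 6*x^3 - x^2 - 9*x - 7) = 3*x^5 - 4*x^4 + 4*x^3 + 5*x^2 - 9*x - 8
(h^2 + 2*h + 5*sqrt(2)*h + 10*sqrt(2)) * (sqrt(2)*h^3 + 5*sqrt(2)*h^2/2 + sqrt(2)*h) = sqrt(2)*h^5 + 9*sqrt(2)*h^4/2 + 10*h^4 + 6*sqrt(2)*h^3 + 45*h^3 + 2*sqrt(2)*h^2 + 60*h^2 + 20*h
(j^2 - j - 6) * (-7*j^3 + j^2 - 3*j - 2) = -7*j^5 + 8*j^4 + 38*j^3 - 5*j^2 + 20*j + 12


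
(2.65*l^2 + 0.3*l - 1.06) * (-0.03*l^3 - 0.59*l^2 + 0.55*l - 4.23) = -0.0795*l^5 - 1.5725*l^4 + 1.3123*l^3 - 10.4191*l^2 - 1.852*l + 4.4838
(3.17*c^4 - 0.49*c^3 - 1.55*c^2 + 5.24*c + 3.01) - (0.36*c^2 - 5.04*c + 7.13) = 3.17*c^4 - 0.49*c^3 - 1.91*c^2 + 10.28*c - 4.12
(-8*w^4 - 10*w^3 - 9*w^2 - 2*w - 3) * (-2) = 16*w^4 + 20*w^3 + 18*w^2 + 4*w + 6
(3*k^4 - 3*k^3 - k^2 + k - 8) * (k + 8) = 3*k^5 + 21*k^4 - 25*k^3 - 7*k^2 - 64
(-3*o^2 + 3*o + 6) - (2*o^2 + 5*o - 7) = -5*o^2 - 2*o + 13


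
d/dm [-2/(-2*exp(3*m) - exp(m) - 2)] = (-12*exp(2*m) - 2)*exp(m)/(2*exp(3*m) + exp(m) + 2)^2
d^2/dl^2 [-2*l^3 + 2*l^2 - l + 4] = 4 - 12*l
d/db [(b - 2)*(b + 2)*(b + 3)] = 3*b^2 + 6*b - 4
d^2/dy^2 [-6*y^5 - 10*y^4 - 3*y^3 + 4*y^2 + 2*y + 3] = -120*y^3 - 120*y^2 - 18*y + 8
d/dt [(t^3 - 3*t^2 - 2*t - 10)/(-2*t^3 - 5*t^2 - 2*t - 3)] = (-11*t^4 - 12*t^3 - 73*t^2 - 82*t - 14)/(4*t^6 + 20*t^5 + 33*t^4 + 32*t^3 + 34*t^2 + 12*t + 9)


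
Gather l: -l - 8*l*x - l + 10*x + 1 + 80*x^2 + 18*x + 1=l*(-8*x - 2) + 80*x^2 + 28*x + 2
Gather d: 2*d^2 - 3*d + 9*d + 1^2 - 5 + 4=2*d^2 + 6*d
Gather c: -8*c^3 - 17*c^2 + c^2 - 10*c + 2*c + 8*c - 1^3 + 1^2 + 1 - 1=-8*c^3 - 16*c^2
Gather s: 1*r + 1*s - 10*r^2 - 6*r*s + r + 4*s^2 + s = -10*r^2 + 2*r + 4*s^2 + s*(2 - 6*r)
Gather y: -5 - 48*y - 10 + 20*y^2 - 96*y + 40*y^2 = 60*y^2 - 144*y - 15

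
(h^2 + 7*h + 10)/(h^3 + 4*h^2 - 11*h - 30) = 1/(h - 3)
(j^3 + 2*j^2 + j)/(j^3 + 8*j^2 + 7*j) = (j + 1)/(j + 7)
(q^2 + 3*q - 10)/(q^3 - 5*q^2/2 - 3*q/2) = 2*(-q^2 - 3*q + 10)/(q*(-2*q^2 + 5*q + 3))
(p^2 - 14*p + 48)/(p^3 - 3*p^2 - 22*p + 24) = (p - 8)/(p^2 + 3*p - 4)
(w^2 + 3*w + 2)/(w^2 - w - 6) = (w + 1)/(w - 3)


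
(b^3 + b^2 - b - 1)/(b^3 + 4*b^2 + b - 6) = (b^2 + 2*b + 1)/(b^2 + 5*b + 6)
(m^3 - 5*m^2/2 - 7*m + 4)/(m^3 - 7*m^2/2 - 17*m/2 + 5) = (m - 4)/(m - 5)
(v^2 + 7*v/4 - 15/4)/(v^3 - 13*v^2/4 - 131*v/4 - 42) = (4*v - 5)/(4*v^2 - 25*v - 56)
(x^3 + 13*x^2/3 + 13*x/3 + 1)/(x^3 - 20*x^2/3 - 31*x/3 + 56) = (3*x^2 + 4*x + 1)/(3*x^2 - 29*x + 56)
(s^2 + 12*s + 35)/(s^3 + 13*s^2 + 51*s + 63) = (s + 5)/(s^2 + 6*s + 9)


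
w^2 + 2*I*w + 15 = (w - 3*I)*(w + 5*I)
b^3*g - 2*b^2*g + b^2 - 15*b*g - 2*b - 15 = (b - 5)*(b + 3)*(b*g + 1)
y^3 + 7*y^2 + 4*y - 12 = (y - 1)*(y + 2)*(y + 6)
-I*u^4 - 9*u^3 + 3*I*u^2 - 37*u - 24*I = (u - 8*I)*(u - 3*I)*(u + I)*(-I*u + 1)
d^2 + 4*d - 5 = (d - 1)*(d + 5)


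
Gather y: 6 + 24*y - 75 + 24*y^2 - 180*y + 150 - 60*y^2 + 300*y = -36*y^2 + 144*y + 81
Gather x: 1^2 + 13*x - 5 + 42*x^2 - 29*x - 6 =42*x^2 - 16*x - 10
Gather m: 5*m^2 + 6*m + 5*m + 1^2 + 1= 5*m^2 + 11*m + 2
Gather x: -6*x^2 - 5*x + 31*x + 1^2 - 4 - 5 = -6*x^2 + 26*x - 8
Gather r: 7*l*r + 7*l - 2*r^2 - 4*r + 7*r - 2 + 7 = 7*l - 2*r^2 + r*(7*l + 3) + 5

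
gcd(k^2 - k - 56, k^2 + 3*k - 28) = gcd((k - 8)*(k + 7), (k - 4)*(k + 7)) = k + 7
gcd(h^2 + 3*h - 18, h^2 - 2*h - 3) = h - 3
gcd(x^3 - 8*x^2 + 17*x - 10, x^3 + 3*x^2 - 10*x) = x - 2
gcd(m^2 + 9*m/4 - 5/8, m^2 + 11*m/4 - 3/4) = m - 1/4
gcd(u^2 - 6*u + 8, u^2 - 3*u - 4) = u - 4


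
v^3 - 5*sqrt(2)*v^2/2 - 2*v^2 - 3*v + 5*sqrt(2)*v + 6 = (v - 2)*(v - 3*sqrt(2))*(v + sqrt(2)/2)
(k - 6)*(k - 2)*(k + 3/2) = k^3 - 13*k^2/2 + 18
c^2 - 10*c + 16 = (c - 8)*(c - 2)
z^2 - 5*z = z*(z - 5)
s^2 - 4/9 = (s - 2/3)*(s + 2/3)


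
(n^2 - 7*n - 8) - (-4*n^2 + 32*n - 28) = 5*n^2 - 39*n + 20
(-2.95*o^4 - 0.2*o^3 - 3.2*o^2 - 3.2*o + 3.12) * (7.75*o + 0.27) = -22.8625*o^5 - 2.3465*o^4 - 24.854*o^3 - 25.664*o^2 + 23.316*o + 0.8424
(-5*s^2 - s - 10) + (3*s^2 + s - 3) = -2*s^2 - 13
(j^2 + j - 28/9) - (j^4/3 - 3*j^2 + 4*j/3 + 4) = -j^4/3 + 4*j^2 - j/3 - 64/9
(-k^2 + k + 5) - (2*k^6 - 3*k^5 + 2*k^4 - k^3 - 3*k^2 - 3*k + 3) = -2*k^6 + 3*k^5 - 2*k^4 + k^3 + 2*k^2 + 4*k + 2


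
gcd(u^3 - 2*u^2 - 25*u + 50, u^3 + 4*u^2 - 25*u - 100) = u^2 - 25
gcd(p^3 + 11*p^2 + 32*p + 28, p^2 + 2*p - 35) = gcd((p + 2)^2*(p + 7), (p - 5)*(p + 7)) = p + 7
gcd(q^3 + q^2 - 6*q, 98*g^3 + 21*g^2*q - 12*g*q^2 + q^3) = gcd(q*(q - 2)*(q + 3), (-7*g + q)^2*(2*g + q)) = 1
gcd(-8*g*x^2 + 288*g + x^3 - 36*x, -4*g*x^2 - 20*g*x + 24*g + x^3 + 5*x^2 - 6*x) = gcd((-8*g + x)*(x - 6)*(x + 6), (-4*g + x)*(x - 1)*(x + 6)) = x + 6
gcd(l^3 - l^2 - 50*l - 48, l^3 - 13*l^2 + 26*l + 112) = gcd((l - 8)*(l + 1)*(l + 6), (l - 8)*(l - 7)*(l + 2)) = l - 8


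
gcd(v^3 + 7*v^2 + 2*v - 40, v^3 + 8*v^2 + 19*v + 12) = v + 4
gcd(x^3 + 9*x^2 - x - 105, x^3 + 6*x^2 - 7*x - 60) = x^2 + 2*x - 15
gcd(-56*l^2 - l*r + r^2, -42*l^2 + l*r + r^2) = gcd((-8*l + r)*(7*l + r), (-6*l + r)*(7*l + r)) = 7*l + r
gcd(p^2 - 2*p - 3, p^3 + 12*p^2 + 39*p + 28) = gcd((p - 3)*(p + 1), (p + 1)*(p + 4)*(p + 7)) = p + 1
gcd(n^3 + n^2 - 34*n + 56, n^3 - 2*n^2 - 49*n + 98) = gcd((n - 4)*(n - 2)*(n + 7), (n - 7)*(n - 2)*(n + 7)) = n^2 + 5*n - 14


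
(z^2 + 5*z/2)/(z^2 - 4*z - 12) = z*(2*z + 5)/(2*(z^2 - 4*z - 12))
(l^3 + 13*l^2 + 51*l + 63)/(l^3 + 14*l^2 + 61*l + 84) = (l + 3)/(l + 4)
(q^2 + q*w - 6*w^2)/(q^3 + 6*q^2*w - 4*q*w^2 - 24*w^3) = (q + 3*w)/(q^2 + 8*q*w + 12*w^2)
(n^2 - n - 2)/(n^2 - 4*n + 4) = (n + 1)/(n - 2)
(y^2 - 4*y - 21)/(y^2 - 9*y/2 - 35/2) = 2*(y + 3)/(2*y + 5)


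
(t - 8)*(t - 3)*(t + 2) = t^3 - 9*t^2 + 2*t + 48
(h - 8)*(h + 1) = h^2 - 7*h - 8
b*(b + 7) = b^2 + 7*b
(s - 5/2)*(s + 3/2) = s^2 - s - 15/4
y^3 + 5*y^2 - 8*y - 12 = (y - 2)*(y + 1)*(y + 6)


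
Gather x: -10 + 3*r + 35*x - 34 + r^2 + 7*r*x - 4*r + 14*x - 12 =r^2 - r + x*(7*r + 49) - 56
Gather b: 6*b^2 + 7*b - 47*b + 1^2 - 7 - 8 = 6*b^2 - 40*b - 14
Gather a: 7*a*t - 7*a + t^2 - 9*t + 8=a*(7*t - 7) + t^2 - 9*t + 8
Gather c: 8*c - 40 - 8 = 8*c - 48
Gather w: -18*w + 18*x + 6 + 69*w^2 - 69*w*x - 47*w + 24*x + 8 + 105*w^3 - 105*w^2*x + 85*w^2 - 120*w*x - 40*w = 105*w^3 + w^2*(154 - 105*x) + w*(-189*x - 105) + 42*x + 14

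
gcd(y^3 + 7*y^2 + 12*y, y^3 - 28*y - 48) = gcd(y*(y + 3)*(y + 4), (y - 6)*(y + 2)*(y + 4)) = y + 4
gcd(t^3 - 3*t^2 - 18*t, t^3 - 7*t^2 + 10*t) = t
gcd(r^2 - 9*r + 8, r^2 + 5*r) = 1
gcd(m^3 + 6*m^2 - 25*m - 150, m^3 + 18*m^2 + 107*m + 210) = m^2 + 11*m + 30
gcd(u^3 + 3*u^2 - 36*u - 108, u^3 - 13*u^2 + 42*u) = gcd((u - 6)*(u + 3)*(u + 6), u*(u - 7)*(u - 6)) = u - 6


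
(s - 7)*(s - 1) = s^2 - 8*s + 7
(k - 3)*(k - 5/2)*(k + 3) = k^3 - 5*k^2/2 - 9*k + 45/2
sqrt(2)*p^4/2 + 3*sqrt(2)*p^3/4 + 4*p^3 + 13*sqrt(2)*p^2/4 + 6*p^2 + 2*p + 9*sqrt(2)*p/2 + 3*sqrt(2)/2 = (p + 1/2)*(p + 1)*(p + 3*sqrt(2))*(sqrt(2)*p/2 + 1)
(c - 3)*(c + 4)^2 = c^3 + 5*c^2 - 8*c - 48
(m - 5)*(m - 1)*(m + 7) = m^3 + m^2 - 37*m + 35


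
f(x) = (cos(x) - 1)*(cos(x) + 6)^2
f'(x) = -2*(cos(x) - 1)*(cos(x) + 6)*sin(x) - (cos(x) + 6)^2*sin(x)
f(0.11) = -0.30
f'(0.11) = -5.36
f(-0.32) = -2.45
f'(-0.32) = 14.97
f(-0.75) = -12.16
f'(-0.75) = 28.43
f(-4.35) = -43.17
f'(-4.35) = -15.50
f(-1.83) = -41.45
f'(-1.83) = 17.94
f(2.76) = -49.60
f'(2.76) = -2.30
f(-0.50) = -5.79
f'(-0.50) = 21.87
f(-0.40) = -3.78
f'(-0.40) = 18.23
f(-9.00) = -49.49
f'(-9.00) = 2.66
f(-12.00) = -7.31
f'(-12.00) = -23.99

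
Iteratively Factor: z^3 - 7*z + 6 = (z + 3)*(z^2 - 3*z + 2) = (z - 1)*(z + 3)*(z - 2)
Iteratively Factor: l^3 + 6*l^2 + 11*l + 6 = (l + 2)*(l^2 + 4*l + 3) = (l + 1)*(l + 2)*(l + 3)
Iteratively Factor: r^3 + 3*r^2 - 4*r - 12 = (r + 3)*(r^2 - 4) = (r - 2)*(r + 3)*(r + 2)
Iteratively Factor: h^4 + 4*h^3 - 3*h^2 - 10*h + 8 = (h + 4)*(h^3 - 3*h + 2) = (h + 2)*(h + 4)*(h^2 - 2*h + 1) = (h - 1)*(h + 2)*(h + 4)*(h - 1)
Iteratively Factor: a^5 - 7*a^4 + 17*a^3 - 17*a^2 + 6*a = (a)*(a^4 - 7*a^3 + 17*a^2 - 17*a + 6) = a*(a - 1)*(a^3 - 6*a^2 + 11*a - 6) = a*(a - 2)*(a - 1)*(a^2 - 4*a + 3) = a*(a - 3)*(a - 2)*(a - 1)*(a - 1)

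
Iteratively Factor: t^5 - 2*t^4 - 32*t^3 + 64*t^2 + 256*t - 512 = (t - 2)*(t^4 - 32*t^2 + 256) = (t - 2)*(t + 4)*(t^3 - 4*t^2 - 16*t + 64) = (t - 2)*(t + 4)^2*(t^2 - 8*t + 16) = (t - 4)*(t - 2)*(t + 4)^2*(t - 4)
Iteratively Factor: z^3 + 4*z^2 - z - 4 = (z + 4)*(z^2 - 1) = (z + 1)*(z + 4)*(z - 1)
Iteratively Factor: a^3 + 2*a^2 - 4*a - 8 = (a + 2)*(a^2 - 4) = (a - 2)*(a + 2)*(a + 2)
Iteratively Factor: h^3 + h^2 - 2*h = (h)*(h^2 + h - 2) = h*(h + 2)*(h - 1)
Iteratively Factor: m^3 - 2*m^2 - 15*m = (m)*(m^2 - 2*m - 15) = m*(m + 3)*(m - 5)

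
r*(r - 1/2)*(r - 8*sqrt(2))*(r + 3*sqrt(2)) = r^4 - 5*sqrt(2)*r^3 - r^3/2 - 48*r^2 + 5*sqrt(2)*r^2/2 + 24*r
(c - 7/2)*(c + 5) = c^2 + 3*c/2 - 35/2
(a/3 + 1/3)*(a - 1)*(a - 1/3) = a^3/3 - a^2/9 - a/3 + 1/9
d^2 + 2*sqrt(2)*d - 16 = (d - 2*sqrt(2))*(d + 4*sqrt(2))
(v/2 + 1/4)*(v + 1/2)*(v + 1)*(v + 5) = v^4/2 + 7*v^3/2 + 45*v^2/8 + 13*v/4 + 5/8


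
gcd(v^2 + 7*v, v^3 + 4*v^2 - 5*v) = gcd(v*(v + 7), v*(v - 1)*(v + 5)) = v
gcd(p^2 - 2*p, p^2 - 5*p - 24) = 1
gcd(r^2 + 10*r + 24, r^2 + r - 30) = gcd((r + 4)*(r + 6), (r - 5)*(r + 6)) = r + 6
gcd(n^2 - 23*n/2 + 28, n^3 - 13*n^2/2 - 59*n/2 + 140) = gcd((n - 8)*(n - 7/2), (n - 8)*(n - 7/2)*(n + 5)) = n^2 - 23*n/2 + 28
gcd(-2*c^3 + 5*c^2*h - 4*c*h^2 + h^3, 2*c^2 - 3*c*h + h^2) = 2*c^2 - 3*c*h + h^2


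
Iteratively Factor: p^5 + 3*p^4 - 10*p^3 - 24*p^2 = (p)*(p^4 + 3*p^3 - 10*p^2 - 24*p) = p*(p + 4)*(p^3 - p^2 - 6*p) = p^2*(p + 4)*(p^2 - p - 6) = p^2*(p - 3)*(p + 4)*(p + 2)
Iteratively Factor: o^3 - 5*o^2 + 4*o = (o)*(o^2 - 5*o + 4) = o*(o - 4)*(o - 1)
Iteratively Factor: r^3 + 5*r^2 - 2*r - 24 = (r - 2)*(r^2 + 7*r + 12) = (r - 2)*(r + 4)*(r + 3)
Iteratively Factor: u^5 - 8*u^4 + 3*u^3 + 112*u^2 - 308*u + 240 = (u - 5)*(u^4 - 3*u^3 - 12*u^2 + 52*u - 48) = (u - 5)*(u - 2)*(u^3 - u^2 - 14*u + 24) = (u - 5)*(u - 2)^2*(u^2 + u - 12) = (u - 5)*(u - 3)*(u - 2)^2*(u + 4)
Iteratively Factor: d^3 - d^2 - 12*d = (d + 3)*(d^2 - 4*d) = (d - 4)*(d + 3)*(d)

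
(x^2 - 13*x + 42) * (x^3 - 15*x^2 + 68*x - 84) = x^5 - 28*x^4 + 305*x^3 - 1598*x^2 + 3948*x - 3528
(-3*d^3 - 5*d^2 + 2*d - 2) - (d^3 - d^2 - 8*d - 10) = -4*d^3 - 4*d^2 + 10*d + 8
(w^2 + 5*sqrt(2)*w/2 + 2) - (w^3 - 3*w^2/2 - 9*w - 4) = -w^3 + 5*w^2/2 + 5*sqrt(2)*w/2 + 9*w + 6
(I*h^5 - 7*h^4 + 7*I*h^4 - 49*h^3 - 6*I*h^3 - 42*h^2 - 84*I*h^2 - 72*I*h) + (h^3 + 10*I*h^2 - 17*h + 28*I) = I*h^5 - 7*h^4 + 7*I*h^4 - 48*h^3 - 6*I*h^3 - 42*h^2 - 74*I*h^2 - 17*h - 72*I*h + 28*I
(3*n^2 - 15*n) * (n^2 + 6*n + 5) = 3*n^4 + 3*n^3 - 75*n^2 - 75*n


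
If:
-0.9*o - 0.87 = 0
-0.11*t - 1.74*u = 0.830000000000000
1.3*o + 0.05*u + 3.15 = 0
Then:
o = -0.97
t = 591.44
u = -37.87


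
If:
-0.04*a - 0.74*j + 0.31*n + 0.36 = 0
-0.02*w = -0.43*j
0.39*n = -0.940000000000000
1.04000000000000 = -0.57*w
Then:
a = -8.11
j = -0.08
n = -2.41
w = -1.82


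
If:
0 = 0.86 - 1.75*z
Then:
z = 0.49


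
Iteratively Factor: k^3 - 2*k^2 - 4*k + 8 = (k + 2)*(k^2 - 4*k + 4) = (k - 2)*(k + 2)*(k - 2)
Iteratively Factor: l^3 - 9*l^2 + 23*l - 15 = (l - 5)*(l^2 - 4*l + 3) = (l - 5)*(l - 1)*(l - 3)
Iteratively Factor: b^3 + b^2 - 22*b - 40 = (b - 5)*(b^2 + 6*b + 8) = (b - 5)*(b + 4)*(b + 2)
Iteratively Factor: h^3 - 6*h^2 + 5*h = (h)*(h^2 - 6*h + 5) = h*(h - 1)*(h - 5)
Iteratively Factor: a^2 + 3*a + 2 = (a + 1)*(a + 2)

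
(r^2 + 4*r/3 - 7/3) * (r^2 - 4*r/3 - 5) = r^4 - 82*r^2/9 - 32*r/9 + 35/3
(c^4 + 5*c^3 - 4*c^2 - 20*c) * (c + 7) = c^5 + 12*c^4 + 31*c^3 - 48*c^2 - 140*c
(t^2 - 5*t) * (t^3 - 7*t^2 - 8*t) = t^5 - 12*t^4 + 27*t^3 + 40*t^2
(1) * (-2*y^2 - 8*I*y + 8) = -2*y^2 - 8*I*y + 8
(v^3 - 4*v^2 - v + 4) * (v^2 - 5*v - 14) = v^5 - 9*v^4 + 5*v^3 + 65*v^2 - 6*v - 56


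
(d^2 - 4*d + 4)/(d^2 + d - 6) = (d - 2)/(d + 3)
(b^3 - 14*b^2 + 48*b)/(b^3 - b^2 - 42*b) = (-b^2 + 14*b - 48)/(-b^2 + b + 42)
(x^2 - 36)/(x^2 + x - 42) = (x + 6)/(x + 7)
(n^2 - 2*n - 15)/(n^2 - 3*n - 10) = (n + 3)/(n + 2)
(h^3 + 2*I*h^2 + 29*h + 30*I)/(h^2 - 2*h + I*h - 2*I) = (h^2 + I*h + 30)/(h - 2)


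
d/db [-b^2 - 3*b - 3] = -2*b - 3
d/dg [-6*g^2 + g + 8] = 1 - 12*g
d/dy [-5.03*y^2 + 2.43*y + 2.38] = 2.43 - 10.06*y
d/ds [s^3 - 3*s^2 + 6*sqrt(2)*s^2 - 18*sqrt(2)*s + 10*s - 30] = 3*s^2 - 6*s + 12*sqrt(2)*s - 18*sqrt(2) + 10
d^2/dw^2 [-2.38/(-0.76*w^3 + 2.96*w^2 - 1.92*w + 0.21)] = ((14.0896 - 10.8528*w)*(0.76*w^3 - 2.96*w^2 + 1.92*w - 0.21) + 2.38*(2.28*w^2 - 5.92*w + 1.92)*(4.56*w^2 - 11.84*w + 3.84))/(0.76*w^3 - 2.96*w^2 + 1.92*w - 0.21)^3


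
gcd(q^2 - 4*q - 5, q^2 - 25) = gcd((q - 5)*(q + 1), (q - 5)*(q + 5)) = q - 5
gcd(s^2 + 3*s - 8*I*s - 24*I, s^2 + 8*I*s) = 1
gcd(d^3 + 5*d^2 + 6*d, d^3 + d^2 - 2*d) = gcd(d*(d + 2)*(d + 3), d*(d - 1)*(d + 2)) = d^2 + 2*d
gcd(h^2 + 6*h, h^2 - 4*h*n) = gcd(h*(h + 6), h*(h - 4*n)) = h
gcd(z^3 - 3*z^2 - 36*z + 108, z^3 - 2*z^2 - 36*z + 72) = z^2 - 36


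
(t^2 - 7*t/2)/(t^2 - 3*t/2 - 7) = t/(t + 2)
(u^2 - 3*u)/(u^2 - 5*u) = (u - 3)/(u - 5)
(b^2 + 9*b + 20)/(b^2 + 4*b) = (b + 5)/b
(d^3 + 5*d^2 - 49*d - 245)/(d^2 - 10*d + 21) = (d^2 + 12*d + 35)/(d - 3)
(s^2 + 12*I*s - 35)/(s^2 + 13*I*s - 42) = (s + 5*I)/(s + 6*I)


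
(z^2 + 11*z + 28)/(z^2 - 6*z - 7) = (z^2 + 11*z + 28)/(z^2 - 6*z - 7)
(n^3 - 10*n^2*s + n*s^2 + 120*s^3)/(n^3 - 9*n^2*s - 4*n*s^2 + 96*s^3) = (-n + 5*s)/(-n + 4*s)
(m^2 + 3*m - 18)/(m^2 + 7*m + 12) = (m^2 + 3*m - 18)/(m^2 + 7*m + 12)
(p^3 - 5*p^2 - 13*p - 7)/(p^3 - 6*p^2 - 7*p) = (p + 1)/p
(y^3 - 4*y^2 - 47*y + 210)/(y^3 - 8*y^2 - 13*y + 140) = (y^2 + y - 42)/(y^2 - 3*y - 28)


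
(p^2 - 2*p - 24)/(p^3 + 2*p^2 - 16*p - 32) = (p - 6)/(p^2 - 2*p - 8)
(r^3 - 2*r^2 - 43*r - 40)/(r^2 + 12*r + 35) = (r^2 - 7*r - 8)/(r + 7)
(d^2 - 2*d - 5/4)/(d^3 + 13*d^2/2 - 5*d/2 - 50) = (d + 1/2)/(d^2 + 9*d + 20)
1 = 1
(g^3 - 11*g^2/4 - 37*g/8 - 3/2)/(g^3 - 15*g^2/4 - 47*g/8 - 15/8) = (g - 4)/(g - 5)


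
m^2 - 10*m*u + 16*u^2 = (m - 8*u)*(m - 2*u)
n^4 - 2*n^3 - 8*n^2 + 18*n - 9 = (n - 3)*(n - 1)^2*(n + 3)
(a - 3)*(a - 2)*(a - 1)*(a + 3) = a^4 - 3*a^3 - 7*a^2 + 27*a - 18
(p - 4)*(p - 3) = p^2 - 7*p + 12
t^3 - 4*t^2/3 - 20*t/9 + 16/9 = (t - 2)*(t - 2/3)*(t + 4/3)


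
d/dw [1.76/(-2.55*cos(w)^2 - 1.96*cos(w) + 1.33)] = -(8.976*cos(w) + 3.4496)*sin(w)/(2.55*cos(w)^2 + 1.96*cos(w) - 1.33)^2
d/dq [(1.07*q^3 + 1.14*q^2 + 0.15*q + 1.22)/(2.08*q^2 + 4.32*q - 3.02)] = (2.2256*q^4 + 9.2448*q^3 - 5.0814*q^2 - 11.9608*q - 5.7234)/(4.3264*q^4 + 17.9712*q^3 + 6.0992*q^2 - 26.0928*q + 9.1204)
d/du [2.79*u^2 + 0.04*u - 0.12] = 5.58*u + 0.04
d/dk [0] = 0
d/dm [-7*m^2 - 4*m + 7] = -14*m - 4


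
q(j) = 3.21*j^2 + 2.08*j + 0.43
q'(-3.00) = -17.18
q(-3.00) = 23.08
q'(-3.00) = -17.18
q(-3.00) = 23.08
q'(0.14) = 2.98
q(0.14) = 0.78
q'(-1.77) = -9.28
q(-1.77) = 6.81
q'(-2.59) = -14.55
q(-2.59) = 16.58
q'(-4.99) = -29.96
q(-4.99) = 69.98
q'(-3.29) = -19.04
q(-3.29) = 28.33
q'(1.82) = 13.76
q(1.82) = 14.85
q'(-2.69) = -15.19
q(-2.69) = 18.06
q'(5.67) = 38.48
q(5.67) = 115.42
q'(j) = 6.42*j + 2.08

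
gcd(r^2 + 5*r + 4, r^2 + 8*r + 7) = r + 1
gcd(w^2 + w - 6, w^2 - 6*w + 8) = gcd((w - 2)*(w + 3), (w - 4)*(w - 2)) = w - 2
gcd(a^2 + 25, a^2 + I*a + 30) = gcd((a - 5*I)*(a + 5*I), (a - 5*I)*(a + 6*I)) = a - 5*I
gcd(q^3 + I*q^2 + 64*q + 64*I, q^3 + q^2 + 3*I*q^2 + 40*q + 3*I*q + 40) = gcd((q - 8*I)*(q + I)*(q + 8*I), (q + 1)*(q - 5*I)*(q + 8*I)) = q + 8*I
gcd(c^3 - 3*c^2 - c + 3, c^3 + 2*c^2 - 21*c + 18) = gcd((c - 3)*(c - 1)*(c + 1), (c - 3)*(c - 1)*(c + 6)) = c^2 - 4*c + 3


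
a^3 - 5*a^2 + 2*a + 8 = (a - 4)*(a - 2)*(a + 1)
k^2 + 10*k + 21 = (k + 3)*(k + 7)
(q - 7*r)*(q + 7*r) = q^2 - 49*r^2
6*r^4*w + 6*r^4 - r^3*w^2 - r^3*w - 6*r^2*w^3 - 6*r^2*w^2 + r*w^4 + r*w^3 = (-6*r + w)*(-r + w)*(r + w)*(r*w + r)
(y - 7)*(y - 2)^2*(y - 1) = y^4 - 12*y^3 + 43*y^2 - 60*y + 28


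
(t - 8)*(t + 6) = t^2 - 2*t - 48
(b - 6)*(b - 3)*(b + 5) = b^3 - 4*b^2 - 27*b + 90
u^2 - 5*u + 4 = (u - 4)*(u - 1)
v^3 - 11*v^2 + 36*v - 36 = (v - 6)*(v - 3)*(v - 2)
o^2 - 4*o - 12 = (o - 6)*(o + 2)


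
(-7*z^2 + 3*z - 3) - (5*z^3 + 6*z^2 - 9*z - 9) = -5*z^3 - 13*z^2 + 12*z + 6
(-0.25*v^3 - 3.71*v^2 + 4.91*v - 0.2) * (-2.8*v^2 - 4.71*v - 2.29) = 0.7*v^5 + 11.5655*v^4 + 4.2986*v^3 - 14.0702*v^2 - 10.3019*v + 0.458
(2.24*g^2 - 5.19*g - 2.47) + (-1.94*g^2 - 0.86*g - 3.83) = 0.3*g^2 - 6.05*g - 6.3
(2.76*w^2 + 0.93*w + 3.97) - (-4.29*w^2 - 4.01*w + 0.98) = 7.05*w^2 + 4.94*w + 2.99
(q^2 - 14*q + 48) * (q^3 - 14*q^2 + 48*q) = q^5 - 28*q^4 + 292*q^3 - 1344*q^2 + 2304*q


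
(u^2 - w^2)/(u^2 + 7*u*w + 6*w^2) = (u - w)/(u + 6*w)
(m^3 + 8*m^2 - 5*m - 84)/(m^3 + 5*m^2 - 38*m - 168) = (m - 3)/(m - 6)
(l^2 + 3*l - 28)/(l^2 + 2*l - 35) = (l - 4)/(l - 5)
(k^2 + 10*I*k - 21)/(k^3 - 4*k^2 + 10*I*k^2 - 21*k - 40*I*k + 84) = 1/(k - 4)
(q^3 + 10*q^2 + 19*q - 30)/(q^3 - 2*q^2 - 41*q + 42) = (q + 5)/(q - 7)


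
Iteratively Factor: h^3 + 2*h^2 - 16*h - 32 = (h + 2)*(h^2 - 16) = (h - 4)*(h + 2)*(h + 4)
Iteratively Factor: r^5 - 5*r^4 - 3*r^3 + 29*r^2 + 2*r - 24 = (r - 1)*(r^4 - 4*r^3 - 7*r^2 + 22*r + 24) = (r - 1)*(r + 1)*(r^3 - 5*r^2 - 2*r + 24) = (r - 3)*(r - 1)*(r + 1)*(r^2 - 2*r - 8) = (r - 4)*(r - 3)*(r - 1)*(r + 1)*(r + 2)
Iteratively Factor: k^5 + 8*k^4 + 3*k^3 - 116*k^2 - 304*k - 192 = (k + 4)*(k^4 + 4*k^3 - 13*k^2 - 64*k - 48) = (k + 1)*(k + 4)*(k^3 + 3*k^2 - 16*k - 48) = (k - 4)*(k + 1)*(k + 4)*(k^2 + 7*k + 12) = (k - 4)*(k + 1)*(k + 3)*(k + 4)*(k + 4)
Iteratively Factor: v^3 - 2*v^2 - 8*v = (v + 2)*(v^2 - 4*v) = (v - 4)*(v + 2)*(v)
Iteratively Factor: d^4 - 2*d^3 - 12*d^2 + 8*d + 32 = (d + 2)*(d^3 - 4*d^2 - 4*d + 16) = (d - 2)*(d + 2)*(d^2 - 2*d - 8) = (d - 2)*(d + 2)^2*(d - 4)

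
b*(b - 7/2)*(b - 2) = b^3 - 11*b^2/2 + 7*b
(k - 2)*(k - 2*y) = k^2 - 2*k*y - 2*k + 4*y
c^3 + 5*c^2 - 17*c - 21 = (c - 3)*(c + 1)*(c + 7)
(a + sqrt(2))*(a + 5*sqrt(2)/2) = a^2 + 7*sqrt(2)*a/2 + 5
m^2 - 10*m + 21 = (m - 7)*(m - 3)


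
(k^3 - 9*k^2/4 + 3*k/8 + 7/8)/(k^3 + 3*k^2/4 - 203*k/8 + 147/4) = (2*k^2 - k - 1)/(2*k^2 + 5*k - 42)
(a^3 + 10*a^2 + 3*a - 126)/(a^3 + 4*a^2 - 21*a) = (a + 6)/a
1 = 1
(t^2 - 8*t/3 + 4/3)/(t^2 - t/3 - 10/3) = (3*t - 2)/(3*t + 5)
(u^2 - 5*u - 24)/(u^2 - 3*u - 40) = (u + 3)/(u + 5)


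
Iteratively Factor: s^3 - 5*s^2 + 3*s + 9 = (s + 1)*(s^2 - 6*s + 9) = (s - 3)*(s + 1)*(s - 3)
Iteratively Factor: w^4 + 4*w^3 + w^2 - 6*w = (w - 1)*(w^3 + 5*w^2 + 6*w) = w*(w - 1)*(w^2 + 5*w + 6) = w*(w - 1)*(w + 2)*(w + 3)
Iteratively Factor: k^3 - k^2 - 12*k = (k + 3)*(k^2 - 4*k) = (k - 4)*(k + 3)*(k)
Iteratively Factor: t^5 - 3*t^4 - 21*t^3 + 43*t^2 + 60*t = (t + 1)*(t^4 - 4*t^3 - 17*t^2 + 60*t) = (t - 5)*(t + 1)*(t^3 + t^2 - 12*t) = (t - 5)*(t - 3)*(t + 1)*(t^2 + 4*t) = (t - 5)*(t - 3)*(t + 1)*(t + 4)*(t)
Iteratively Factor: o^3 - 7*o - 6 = (o - 3)*(o^2 + 3*o + 2) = (o - 3)*(o + 2)*(o + 1)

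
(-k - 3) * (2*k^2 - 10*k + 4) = -2*k^3 + 4*k^2 + 26*k - 12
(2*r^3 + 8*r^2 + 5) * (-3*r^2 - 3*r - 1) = -6*r^5 - 30*r^4 - 26*r^3 - 23*r^2 - 15*r - 5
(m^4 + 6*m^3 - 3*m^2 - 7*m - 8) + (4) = m^4 + 6*m^3 - 3*m^2 - 7*m - 4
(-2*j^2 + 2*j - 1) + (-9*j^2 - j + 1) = -11*j^2 + j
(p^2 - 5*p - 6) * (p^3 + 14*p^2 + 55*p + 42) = p^5 + 9*p^4 - 21*p^3 - 317*p^2 - 540*p - 252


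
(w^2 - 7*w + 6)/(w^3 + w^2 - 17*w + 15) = (w - 6)/(w^2 + 2*w - 15)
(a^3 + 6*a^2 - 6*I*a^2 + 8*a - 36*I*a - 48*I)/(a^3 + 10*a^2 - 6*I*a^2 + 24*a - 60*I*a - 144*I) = (a + 2)/(a + 6)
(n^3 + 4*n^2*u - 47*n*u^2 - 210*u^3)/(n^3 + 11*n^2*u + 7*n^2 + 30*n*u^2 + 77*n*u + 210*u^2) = (n - 7*u)/(n + 7)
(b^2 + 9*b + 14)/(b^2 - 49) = (b + 2)/(b - 7)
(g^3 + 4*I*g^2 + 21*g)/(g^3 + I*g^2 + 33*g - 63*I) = g/(g - 3*I)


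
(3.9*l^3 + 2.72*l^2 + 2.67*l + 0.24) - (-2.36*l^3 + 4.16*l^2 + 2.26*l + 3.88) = 6.26*l^3 - 1.44*l^2 + 0.41*l - 3.64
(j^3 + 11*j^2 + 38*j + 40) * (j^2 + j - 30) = j^5 + 12*j^4 + 19*j^3 - 252*j^2 - 1100*j - 1200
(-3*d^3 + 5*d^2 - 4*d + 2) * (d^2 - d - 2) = -3*d^5 + 8*d^4 - 3*d^3 - 4*d^2 + 6*d - 4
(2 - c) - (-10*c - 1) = 9*c + 3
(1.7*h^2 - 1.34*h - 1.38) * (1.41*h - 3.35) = 2.397*h^3 - 7.5844*h^2 + 2.5432*h + 4.623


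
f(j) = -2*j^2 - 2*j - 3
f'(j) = -4*j - 2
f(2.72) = -23.24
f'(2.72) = -12.88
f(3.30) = -31.38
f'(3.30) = -15.20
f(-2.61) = -11.40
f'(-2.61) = 8.44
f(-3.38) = -19.09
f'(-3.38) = 11.52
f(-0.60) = -2.52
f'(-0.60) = 0.40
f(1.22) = -8.42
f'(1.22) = -6.88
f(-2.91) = -14.12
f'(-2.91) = 9.64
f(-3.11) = -16.12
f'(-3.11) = 10.44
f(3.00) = -27.00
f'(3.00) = -14.00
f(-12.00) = -267.00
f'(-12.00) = 46.00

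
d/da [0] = 0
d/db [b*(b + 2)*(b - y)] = b*(b + 2) + b*(b - y) + (b + 2)*(b - y)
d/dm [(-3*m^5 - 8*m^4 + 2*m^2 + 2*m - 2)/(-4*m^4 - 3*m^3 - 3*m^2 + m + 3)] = (12*m^8 + 18*m^7 + 51*m^6 + 52*m^5 - 39*m^4 - 116*m^3 - 10*m^2 + 8)/(16*m^8 + 24*m^7 + 33*m^6 + 10*m^5 - 21*m^4 - 24*m^3 - 17*m^2 + 6*m + 9)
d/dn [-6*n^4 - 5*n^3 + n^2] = n*(-24*n^2 - 15*n + 2)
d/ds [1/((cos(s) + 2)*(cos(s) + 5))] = (2*cos(s) + 7)*sin(s)/((cos(s) + 2)^2*(cos(s) + 5)^2)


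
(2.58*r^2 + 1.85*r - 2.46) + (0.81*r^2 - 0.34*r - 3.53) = 3.39*r^2 + 1.51*r - 5.99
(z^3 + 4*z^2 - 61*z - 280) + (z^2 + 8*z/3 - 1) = z^3 + 5*z^2 - 175*z/3 - 281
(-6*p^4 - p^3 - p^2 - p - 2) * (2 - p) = 6*p^5 - 11*p^4 - p^3 - p^2 - 4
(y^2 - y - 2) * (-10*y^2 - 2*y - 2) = -10*y^4 + 8*y^3 + 20*y^2 + 6*y + 4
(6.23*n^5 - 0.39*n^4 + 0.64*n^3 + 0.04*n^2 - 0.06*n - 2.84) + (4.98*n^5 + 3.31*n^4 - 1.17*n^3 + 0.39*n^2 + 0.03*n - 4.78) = 11.21*n^5 + 2.92*n^4 - 0.53*n^3 + 0.43*n^2 - 0.03*n - 7.62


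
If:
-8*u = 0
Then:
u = 0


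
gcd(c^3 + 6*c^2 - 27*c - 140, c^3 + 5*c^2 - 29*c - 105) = c^2 + 2*c - 35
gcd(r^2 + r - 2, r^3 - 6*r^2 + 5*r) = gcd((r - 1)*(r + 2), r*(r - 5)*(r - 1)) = r - 1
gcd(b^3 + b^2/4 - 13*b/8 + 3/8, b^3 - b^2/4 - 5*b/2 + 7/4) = b - 1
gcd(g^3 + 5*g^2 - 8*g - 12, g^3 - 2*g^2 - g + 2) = g^2 - g - 2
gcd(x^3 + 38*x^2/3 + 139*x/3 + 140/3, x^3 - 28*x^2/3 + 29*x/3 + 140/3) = x + 5/3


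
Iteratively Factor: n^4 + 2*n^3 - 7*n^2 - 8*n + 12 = (n - 1)*(n^3 + 3*n^2 - 4*n - 12) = (n - 1)*(n + 3)*(n^2 - 4) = (n - 1)*(n + 2)*(n + 3)*(n - 2)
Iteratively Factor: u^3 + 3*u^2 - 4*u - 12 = (u + 3)*(u^2 - 4) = (u + 2)*(u + 3)*(u - 2)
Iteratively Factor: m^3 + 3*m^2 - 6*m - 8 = (m + 1)*(m^2 + 2*m - 8) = (m - 2)*(m + 1)*(m + 4)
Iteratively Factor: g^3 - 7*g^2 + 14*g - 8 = (g - 4)*(g^2 - 3*g + 2) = (g - 4)*(g - 2)*(g - 1)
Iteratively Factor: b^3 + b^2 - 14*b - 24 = (b + 2)*(b^2 - b - 12) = (b - 4)*(b + 2)*(b + 3)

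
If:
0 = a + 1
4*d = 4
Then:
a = -1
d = 1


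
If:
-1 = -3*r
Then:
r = 1/3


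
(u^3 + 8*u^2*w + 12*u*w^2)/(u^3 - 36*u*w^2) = (u + 2*w)/(u - 6*w)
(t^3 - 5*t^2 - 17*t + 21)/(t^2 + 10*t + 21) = (t^2 - 8*t + 7)/(t + 7)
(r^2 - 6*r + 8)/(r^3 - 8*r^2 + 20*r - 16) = 1/(r - 2)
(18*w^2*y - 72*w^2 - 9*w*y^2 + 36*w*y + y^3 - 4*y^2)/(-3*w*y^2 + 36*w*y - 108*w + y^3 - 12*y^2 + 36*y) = (-6*w*y + 24*w + y^2 - 4*y)/(y^2 - 12*y + 36)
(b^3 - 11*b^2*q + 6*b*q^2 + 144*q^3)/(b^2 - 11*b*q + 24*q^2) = (-b^2 + 3*b*q + 18*q^2)/(-b + 3*q)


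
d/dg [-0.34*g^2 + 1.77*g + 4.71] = 1.77 - 0.68*g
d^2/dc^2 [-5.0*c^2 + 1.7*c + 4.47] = -10.0000000000000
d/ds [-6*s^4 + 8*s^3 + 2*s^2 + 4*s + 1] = -24*s^3 + 24*s^2 + 4*s + 4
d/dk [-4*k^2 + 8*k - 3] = 8 - 8*k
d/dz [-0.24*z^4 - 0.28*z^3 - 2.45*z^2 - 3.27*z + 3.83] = -0.96*z^3 - 0.84*z^2 - 4.9*z - 3.27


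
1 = 1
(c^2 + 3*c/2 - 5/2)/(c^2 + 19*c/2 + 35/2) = (c - 1)/(c + 7)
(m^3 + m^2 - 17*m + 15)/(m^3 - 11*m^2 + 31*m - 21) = (m + 5)/(m - 7)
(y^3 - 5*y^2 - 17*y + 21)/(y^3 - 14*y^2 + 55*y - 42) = (y + 3)/(y - 6)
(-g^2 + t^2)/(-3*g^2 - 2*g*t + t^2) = (-g + t)/(-3*g + t)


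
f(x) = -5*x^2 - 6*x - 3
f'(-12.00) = 114.00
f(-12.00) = -651.00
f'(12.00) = -126.00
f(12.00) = -795.00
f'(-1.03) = 4.30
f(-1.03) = -2.12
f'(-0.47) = -1.30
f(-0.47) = -1.28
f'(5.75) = -63.50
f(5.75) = -202.81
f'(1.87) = -24.70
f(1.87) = -31.70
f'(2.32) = -29.20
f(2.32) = -43.83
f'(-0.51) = -0.90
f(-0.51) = -1.24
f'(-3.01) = 24.10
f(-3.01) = -30.24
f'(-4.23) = 36.30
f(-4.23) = -67.08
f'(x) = -10*x - 6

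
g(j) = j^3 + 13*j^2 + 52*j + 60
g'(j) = 3*j^2 + 26*j + 52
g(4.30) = 603.48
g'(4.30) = 219.27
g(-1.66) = 4.93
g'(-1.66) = 17.11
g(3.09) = 374.31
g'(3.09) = 160.98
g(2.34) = 265.68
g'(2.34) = 129.27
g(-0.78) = 26.87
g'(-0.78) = 33.55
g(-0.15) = 52.49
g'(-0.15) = 48.17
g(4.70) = 695.39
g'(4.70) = 240.47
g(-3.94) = -4.24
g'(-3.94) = -3.87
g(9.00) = 2310.00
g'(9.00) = 529.00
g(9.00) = 2310.00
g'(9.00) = 529.00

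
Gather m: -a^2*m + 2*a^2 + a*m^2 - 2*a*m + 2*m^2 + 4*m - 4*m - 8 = 2*a^2 + m^2*(a + 2) + m*(-a^2 - 2*a) - 8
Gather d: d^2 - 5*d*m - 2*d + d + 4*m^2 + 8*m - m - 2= d^2 + d*(-5*m - 1) + 4*m^2 + 7*m - 2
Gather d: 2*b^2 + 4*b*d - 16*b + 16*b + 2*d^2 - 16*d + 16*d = 2*b^2 + 4*b*d + 2*d^2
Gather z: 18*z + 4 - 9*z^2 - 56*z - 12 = -9*z^2 - 38*z - 8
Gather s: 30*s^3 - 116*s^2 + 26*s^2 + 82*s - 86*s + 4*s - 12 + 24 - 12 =30*s^3 - 90*s^2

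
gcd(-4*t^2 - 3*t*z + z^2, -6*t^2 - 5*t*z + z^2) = t + z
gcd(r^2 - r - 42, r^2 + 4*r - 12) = r + 6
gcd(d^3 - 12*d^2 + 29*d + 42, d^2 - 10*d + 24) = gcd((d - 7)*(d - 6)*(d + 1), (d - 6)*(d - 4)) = d - 6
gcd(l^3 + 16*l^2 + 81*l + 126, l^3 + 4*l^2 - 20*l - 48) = l + 6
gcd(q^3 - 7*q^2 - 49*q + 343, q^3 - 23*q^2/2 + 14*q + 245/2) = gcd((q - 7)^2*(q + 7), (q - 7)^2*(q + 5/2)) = q^2 - 14*q + 49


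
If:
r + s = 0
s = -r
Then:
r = -s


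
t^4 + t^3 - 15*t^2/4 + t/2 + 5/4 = (t - 1)^2*(t + 1/2)*(t + 5/2)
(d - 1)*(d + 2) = d^2 + d - 2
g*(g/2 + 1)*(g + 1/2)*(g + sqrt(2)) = g^4/2 + sqrt(2)*g^3/2 + 5*g^3/4 + g^2/2 + 5*sqrt(2)*g^2/4 + sqrt(2)*g/2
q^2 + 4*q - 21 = (q - 3)*(q + 7)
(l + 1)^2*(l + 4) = l^3 + 6*l^2 + 9*l + 4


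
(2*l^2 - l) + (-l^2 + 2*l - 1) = l^2 + l - 1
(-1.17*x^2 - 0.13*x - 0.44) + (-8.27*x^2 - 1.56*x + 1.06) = -9.44*x^2 - 1.69*x + 0.62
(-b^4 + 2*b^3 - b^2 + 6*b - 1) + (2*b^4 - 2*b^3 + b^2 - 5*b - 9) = b^4 + b - 10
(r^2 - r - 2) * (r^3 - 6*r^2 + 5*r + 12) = r^5 - 7*r^4 + 9*r^3 + 19*r^2 - 22*r - 24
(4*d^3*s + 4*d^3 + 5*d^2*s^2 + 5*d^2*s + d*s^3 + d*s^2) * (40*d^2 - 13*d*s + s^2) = 160*d^5*s + 160*d^5 + 148*d^4*s^2 + 148*d^4*s - 21*d^3*s^3 - 21*d^3*s^2 - 8*d^2*s^4 - 8*d^2*s^3 + d*s^5 + d*s^4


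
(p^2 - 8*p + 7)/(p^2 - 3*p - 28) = (p - 1)/(p + 4)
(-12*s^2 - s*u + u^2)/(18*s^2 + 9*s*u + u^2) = (-4*s + u)/(6*s + u)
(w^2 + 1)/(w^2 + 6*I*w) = (w^2 + 1)/(w*(w + 6*I))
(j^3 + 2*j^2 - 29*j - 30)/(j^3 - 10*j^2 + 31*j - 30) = (j^2 + 7*j + 6)/(j^2 - 5*j + 6)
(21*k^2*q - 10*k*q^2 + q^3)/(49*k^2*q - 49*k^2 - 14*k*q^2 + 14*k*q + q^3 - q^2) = q*(-3*k + q)/(-7*k*q + 7*k + q^2 - q)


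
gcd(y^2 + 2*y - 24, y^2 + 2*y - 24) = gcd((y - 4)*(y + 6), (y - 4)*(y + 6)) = y^2 + 2*y - 24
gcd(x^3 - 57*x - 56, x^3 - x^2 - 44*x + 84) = x + 7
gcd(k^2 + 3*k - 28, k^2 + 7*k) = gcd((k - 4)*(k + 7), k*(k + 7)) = k + 7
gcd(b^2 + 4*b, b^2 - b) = b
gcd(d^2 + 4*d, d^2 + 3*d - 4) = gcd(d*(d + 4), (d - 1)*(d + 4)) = d + 4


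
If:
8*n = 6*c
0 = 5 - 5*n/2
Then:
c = 8/3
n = 2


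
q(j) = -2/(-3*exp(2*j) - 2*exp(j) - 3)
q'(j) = -2*(6*exp(2*j) + 2*exp(j))/(-3*exp(2*j) - 2*exp(j) - 3)^2 = (-12*exp(j) - 4)*exp(j)/(3*exp(2*j) + 2*exp(j) + 3)^2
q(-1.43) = 0.55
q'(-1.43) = -0.12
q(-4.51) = 0.66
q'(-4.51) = -0.00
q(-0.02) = 0.26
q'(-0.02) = -0.25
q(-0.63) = 0.41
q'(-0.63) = -0.23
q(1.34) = 0.04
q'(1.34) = -0.06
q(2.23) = 0.01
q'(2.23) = -0.01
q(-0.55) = 0.39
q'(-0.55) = -0.24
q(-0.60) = 0.40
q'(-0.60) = -0.23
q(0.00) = 0.25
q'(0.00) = -0.25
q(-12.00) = 0.67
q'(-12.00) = 0.00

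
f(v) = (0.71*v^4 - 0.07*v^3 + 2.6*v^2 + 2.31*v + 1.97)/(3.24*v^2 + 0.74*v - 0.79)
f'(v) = (-6.48*v - 0.74)*(0.71*v^4 - 0.07*v^3 + 2.6*v^2 + 2.31*v + 1.97)/(3.24*v^2 + 0.74*v - 0.79)^2 + (2.84*v^3 - 0.21*v^2 + 5.2*v + 2.31)/(3.24*v^2 + 0.74*v - 0.79) = (4.6008*v^5 + 1.3494*v^4 - 2.3472*v^3 - 5.3945*v^2 - 16.8736*v - 3.2827)/(10.4976*v^4 + 4.7952*v^3 - 4.5716*v^2 - 1.1692*v + 0.6241)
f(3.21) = 3.12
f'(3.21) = 1.24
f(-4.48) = 5.52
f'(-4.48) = -2.04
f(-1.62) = 1.57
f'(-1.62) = -0.52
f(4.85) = 5.81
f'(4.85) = 2.02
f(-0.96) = 1.89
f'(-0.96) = 3.36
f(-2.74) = 2.63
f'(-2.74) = -1.26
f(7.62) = 13.13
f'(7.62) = 3.26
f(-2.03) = 1.87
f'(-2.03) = -0.88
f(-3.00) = 2.98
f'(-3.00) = -1.38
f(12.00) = 31.61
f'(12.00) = 5.18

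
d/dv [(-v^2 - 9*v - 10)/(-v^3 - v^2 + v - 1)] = (-v^4 - 18*v^3 - 40*v^2 - 18*v + 19)/(v^6 + 2*v^5 - v^4 + 3*v^2 - 2*v + 1)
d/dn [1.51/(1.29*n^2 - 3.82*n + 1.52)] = (5.7682 - 3.8958*n)/(1.29*n^2 - 3.82*n + 1.52)^2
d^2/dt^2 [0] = 0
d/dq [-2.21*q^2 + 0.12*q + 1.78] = 0.12 - 4.42*q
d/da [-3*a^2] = -6*a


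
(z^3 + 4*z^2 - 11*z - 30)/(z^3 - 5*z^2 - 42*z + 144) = (z^2 + 7*z + 10)/(z^2 - 2*z - 48)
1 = 1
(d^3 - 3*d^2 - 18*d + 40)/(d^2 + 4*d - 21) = (d^3 - 3*d^2 - 18*d + 40)/(d^2 + 4*d - 21)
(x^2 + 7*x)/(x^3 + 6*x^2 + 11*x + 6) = x*(x + 7)/(x^3 + 6*x^2 + 11*x + 6)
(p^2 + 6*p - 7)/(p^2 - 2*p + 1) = (p + 7)/(p - 1)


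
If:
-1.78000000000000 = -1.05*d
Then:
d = 1.70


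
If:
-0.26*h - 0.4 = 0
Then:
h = -1.54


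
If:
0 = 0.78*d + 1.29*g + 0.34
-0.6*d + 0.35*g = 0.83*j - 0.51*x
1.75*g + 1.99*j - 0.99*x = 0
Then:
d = 0.0774847037755559*x - 0.227161368949908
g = -0.0468512162363826*x - 0.12621250559618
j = 0.538688255484256*x + 0.110990896881063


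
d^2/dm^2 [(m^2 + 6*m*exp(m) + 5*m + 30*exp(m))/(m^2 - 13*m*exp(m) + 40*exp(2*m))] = (((m^2 + 6*m*exp(m) + 5*m + 30*exp(m))*(13*m*exp(m) - 160*exp(2*m) + 26*exp(m) - 2) + 2*(6*m*exp(m) + 2*m + 36*exp(m) + 5)*(13*m*exp(m) - 2*m - 80*exp(2*m) + 13*exp(m)))*(m^2 - 13*m*exp(m) + 40*exp(2*m)) + (m^2 - 13*m*exp(m) + 40*exp(2*m))^2*(6*m*exp(m) + 42*exp(m) + 2) + (2*m^2 + 12*m*exp(m) + 10*m + 60*exp(m))*(13*m*exp(m) - 2*m - 80*exp(2*m) + 13*exp(m))^2)/(m^2 - 13*m*exp(m) + 40*exp(2*m))^3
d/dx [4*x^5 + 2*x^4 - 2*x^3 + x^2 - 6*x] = 20*x^4 + 8*x^3 - 6*x^2 + 2*x - 6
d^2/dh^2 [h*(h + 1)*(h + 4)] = 6*h + 10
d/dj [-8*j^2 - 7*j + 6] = -16*j - 7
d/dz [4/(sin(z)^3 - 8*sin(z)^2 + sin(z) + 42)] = 4*(-3*sin(z)^2 + 16*sin(z) - 1)*cos(z)/(sin(z)^3 - 8*sin(z)^2 + sin(z) + 42)^2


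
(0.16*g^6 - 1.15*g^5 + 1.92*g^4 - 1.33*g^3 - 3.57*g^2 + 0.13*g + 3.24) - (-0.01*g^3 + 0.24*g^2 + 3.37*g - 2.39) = 0.16*g^6 - 1.15*g^5 + 1.92*g^4 - 1.32*g^3 - 3.81*g^2 - 3.24*g + 5.63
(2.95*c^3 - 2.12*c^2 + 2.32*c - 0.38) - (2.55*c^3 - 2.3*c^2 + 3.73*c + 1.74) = 0.4*c^3 + 0.18*c^2 - 1.41*c - 2.12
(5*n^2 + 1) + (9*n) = 5*n^2 + 9*n + 1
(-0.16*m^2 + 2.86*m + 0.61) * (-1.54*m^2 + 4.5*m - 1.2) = 0.2464*m^4 - 5.1244*m^3 + 12.1226*m^2 - 0.687*m - 0.732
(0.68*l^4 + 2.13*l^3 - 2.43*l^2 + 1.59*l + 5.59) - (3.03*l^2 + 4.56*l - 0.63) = 0.68*l^4 + 2.13*l^3 - 5.46*l^2 - 2.97*l + 6.22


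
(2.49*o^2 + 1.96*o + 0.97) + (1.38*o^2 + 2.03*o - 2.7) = 3.87*o^2 + 3.99*o - 1.73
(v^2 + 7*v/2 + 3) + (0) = v^2 + 7*v/2 + 3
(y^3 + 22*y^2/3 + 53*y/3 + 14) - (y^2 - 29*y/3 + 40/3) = y^3 + 19*y^2/3 + 82*y/3 + 2/3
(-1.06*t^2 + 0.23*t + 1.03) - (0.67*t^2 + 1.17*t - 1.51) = -1.73*t^2 - 0.94*t + 2.54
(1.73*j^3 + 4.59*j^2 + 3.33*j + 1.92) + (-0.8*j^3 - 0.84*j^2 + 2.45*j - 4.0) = 0.93*j^3 + 3.75*j^2 + 5.78*j - 2.08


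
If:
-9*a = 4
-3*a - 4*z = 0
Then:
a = -4/9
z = 1/3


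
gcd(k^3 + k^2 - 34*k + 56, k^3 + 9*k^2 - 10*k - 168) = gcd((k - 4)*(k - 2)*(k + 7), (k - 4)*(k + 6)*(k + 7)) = k^2 + 3*k - 28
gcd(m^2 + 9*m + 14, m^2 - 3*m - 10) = m + 2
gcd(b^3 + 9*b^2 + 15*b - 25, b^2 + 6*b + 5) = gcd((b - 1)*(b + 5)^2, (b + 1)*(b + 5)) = b + 5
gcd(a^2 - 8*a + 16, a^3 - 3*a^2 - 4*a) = a - 4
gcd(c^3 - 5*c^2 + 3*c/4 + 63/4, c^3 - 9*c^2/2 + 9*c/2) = c - 3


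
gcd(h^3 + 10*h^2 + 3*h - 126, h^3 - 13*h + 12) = h - 3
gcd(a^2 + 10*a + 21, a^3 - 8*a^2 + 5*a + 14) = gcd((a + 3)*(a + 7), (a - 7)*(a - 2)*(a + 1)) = 1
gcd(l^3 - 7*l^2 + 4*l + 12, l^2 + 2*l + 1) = l + 1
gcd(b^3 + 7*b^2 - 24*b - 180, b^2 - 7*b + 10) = b - 5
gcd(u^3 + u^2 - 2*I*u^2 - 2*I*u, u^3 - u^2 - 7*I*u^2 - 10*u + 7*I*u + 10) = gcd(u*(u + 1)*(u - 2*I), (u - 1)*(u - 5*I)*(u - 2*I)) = u - 2*I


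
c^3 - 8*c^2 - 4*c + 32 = (c - 8)*(c - 2)*(c + 2)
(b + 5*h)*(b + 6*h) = b^2 + 11*b*h + 30*h^2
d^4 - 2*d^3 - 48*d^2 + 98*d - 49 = (d - 7)*(d - 1)^2*(d + 7)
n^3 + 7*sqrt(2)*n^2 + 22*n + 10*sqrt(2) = (n + sqrt(2))^2*(n + 5*sqrt(2))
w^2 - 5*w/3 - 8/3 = (w - 8/3)*(w + 1)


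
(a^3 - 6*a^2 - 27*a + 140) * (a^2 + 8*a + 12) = a^5 + 2*a^4 - 63*a^3 - 148*a^2 + 796*a + 1680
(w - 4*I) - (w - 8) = 8 - 4*I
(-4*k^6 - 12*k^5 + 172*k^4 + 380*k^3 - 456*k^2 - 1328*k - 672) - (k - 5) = -4*k^6 - 12*k^5 + 172*k^4 + 380*k^3 - 456*k^2 - 1329*k - 667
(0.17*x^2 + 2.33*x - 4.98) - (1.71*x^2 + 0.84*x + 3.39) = -1.54*x^2 + 1.49*x - 8.37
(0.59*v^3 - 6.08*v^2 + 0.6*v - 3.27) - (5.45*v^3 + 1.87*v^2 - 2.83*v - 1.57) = -4.86*v^3 - 7.95*v^2 + 3.43*v - 1.7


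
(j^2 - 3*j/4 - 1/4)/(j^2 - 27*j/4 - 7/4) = (j - 1)/(j - 7)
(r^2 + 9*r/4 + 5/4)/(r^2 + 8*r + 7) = (r + 5/4)/(r + 7)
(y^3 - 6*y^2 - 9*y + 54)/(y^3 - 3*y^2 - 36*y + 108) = (y + 3)/(y + 6)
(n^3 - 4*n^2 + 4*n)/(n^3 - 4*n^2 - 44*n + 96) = n*(n - 2)/(n^2 - 2*n - 48)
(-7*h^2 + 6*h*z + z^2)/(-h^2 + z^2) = (7*h + z)/(h + z)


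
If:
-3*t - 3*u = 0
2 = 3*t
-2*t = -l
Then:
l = 4/3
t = 2/3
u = -2/3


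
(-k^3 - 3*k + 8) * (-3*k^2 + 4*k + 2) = 3*k^5 - 4*k^4 + 7*k^3 - 36*k^2 + 26*k + 16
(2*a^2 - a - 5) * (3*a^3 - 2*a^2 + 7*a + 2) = 6*a^5 - 7*a^4 + a^3 + 7*a^2 - 37*a - 10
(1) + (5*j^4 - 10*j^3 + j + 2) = 5*j^4 - 10*j^3 + j + 3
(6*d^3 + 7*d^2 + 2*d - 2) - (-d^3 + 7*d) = 7*d^3 + 7*d^2 - 5*d - 2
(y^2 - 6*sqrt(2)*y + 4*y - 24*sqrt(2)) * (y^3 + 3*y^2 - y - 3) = y^5 - 6*sqrt(2)*y^4 + 7*y^4 - 42*sqrt(2)*y^3 + 11*y^3 - 66*sqrt(2)*y^2 - 7*y^2 - 12*y + 42*sqrt(2)*y + 72*sqrt(2)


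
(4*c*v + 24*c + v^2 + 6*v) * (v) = 4*c*v^2 + 24*c*v + v^3 + 6*v^2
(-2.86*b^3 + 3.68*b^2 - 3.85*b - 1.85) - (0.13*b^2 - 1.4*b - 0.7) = -2.86*b^3 + 3.55*b^2 - 2.45*b - 1.15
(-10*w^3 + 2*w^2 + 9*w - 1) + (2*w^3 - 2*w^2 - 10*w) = -8*w^3 - w - 1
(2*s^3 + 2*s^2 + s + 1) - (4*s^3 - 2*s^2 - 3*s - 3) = -2*s^3 + 4*s^2 + 4*s + 4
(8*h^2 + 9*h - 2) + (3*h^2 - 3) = 11*h^2 + 9*h - 5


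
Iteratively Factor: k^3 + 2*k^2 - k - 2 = (k + 2)*(k^2 - 1) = (k - 1)*(k + 2)*(k + 1)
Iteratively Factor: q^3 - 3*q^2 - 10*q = (q)*(q^2 - 3*q - 10) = q*(q + 2)*(q - 5)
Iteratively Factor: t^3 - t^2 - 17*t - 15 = (t + 3)*(t^2 - 4*t - 5) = (t + 1)*(t + 3)*(t - 5)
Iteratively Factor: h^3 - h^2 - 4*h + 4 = (h - 2)*(h^2 + h - 2) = (h - 2)*(h - 1)*(h + 2)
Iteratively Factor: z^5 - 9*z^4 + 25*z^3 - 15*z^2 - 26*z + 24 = (z + 1)*(z^4 - 10*z^3 + 35*z^2 - 50*z + 24) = (z - 2)*(z + 1)*(z^3 - 8*z^2 + 19*z - 12) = (z - 4)*(z - 2)*(z + 1)*(z^2 - 4*z + 3) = (z - 4)*(z - 2)*(z - 1)*(z + 1)*(z - 3)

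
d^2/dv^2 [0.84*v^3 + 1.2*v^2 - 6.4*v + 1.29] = 5.04*v + 2.4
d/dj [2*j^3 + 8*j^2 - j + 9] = 6*j^2 + 16*j - 1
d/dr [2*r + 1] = 2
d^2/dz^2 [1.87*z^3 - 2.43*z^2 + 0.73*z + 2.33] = 11.22*z - 4.86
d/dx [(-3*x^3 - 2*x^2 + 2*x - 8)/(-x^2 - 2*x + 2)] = 3*(x^4 + 4*x^3 - 4*x^2 - 8*x - 4)/(x^4 + 4*x^3 - 8*x + 4)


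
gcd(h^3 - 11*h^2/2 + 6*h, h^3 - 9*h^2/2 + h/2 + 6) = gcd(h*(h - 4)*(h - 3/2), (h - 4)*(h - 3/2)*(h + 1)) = h^2 - 11*h/2 + 6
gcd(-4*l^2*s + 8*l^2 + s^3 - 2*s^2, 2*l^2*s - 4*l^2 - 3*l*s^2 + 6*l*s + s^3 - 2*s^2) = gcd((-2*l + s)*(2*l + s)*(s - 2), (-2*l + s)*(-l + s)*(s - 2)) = -2*l*s + 4*l + s^2 - 2*s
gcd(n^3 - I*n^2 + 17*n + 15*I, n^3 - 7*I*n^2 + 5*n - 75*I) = n^2 - 2*I*n + 15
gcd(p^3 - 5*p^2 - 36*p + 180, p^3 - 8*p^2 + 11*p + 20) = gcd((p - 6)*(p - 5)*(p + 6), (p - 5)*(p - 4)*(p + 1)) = p - 5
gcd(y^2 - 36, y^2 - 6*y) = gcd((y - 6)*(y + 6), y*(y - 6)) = y - 6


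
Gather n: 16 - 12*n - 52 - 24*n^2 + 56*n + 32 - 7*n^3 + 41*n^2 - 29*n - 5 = -7*n^3 + 17*n^2 + 15*n - 9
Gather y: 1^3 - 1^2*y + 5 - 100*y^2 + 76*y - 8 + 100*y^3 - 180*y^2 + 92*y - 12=100*y^3 - 280*y^2 + 167*y - 14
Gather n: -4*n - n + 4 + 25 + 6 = 35 - 5*n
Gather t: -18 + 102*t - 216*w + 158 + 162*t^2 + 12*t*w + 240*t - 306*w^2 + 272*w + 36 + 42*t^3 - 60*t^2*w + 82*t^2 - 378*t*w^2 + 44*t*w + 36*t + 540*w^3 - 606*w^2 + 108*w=42*t^3 + t^2*(244 - 60*w) + t*(-378*w^2 + 56*w + 378) + 540*w^3 - 912*w^2 + 164*w + 176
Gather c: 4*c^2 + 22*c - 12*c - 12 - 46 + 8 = 4*c^2 + 10*c - 50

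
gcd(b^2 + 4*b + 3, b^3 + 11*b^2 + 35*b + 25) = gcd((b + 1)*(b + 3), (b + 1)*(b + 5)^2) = b + 1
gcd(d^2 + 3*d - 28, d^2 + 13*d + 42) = d + 7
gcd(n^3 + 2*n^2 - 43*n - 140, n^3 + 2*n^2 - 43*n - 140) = n^3 + 2*n^2 - 43*n - 140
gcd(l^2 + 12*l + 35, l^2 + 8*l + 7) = l + 7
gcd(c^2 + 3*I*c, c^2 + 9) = c + 3*I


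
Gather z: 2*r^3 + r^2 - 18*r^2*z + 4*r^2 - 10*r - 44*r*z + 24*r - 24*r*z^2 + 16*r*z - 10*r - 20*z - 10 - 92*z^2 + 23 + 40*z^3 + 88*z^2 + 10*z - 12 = 2*r^3 + 5*r^2 + 4*r + 40*z^3 + z^2*(-24*r - 4) + z*(-18*r^2 - 28*r - 10) + 1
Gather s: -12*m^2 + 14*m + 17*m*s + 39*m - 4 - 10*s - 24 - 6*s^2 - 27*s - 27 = -12*m^2 + 53*m - 6*s^2 + s*(17*m - 37) - 55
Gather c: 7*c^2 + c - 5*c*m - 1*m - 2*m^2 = 7*c^2 + c*(1 - 5*m) - 2*m^2 - m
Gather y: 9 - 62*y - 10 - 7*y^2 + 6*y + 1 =-7*y^2 - 56*y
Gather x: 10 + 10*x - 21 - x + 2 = 9*x - 9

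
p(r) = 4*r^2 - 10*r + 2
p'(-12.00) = -106.00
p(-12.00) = 698.00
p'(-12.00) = -106.00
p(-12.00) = 698.00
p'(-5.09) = -50.72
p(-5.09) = 156.53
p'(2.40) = 9.20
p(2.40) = 1.04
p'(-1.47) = -21.76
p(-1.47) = 25.34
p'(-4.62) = -46.96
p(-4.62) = 133.58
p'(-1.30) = -20.40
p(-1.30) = 21.76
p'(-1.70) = -23.60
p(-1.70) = 30.56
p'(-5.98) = -57.84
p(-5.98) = 204.84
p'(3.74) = 19.92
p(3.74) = 20.55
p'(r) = 8*r - 10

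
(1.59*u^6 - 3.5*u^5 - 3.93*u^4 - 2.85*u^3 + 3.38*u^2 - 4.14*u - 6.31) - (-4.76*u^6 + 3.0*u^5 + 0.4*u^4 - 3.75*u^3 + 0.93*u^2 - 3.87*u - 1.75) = 6.35*u^6 - 6.5*u^5 - 4.33*u^4 + 0.9*u^3 + 2.45*u^2 - 0.27*u - 4.56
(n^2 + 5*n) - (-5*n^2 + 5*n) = 6*n^2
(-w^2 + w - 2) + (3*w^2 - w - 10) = 2*w^2 - 12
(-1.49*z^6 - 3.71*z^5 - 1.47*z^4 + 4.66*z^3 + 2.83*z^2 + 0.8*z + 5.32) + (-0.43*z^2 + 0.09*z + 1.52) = -1.49*z^6 - 3.71*z^5 - 1.47*z^4 + 4.66*z^3 + 2.4*z^2 + 0.89*z + 6.84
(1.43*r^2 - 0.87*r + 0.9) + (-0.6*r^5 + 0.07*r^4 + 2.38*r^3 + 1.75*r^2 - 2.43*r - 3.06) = -0.6*r^5 + 0.07*r^4 + 2.38*r^3 + 3.18*r^2 - 3.3*r - 2.16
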